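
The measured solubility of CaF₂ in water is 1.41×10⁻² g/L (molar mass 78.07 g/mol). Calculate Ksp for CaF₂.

Convert to molarity: s = 1.41×10⁻² / 78.07 = 1.8061×10⁻⁴ mol/L
CaF₂(s) ⇌ Ca²⁺(aq) + 2 F⁻(aq)
With molar solubility s: [Ca²⁺] = s, [F⁻] = 2s.
Ksp = [Ca²⁺][F⁻]^2 = s · (2s)^2 = 4s^3
Ksp = 4 × (1.8061×10⁻⁴)^3 = 2.36×10⁻¹¹

Ksp = 2.36×10⁻¹¹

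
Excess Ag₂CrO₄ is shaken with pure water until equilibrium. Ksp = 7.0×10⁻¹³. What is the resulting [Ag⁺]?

1.1×10⁻⁴ M

Ag₂CrO₄(s) ⇌ 2 Ag⁺(aq) + CrO₄²⁻(aq)
Call the molar solubility s, so that [Ag⁺] = 2s and [CrO₄²⁻] = s.
Ksp = [Ag⁺]^2[CrO₄²⁻] = (2s)^2 · s = 4s^3 = 7.0×10⁻¹³
s = 5.6×10⁻⁵ M
[Ag⁺] = 2s = 1.1×10⁻⁴ M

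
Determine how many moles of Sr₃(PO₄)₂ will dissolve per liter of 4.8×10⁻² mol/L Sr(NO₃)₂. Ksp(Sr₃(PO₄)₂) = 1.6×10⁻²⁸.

Sr₃(PO₄)₂(s) ⇌ 3 Sr²⁺(aq) + 2 PO₄³⁻(aq)
The solution already contains Sr²⁺ at 4.8×10⁻² mol/L. Let s be the molar solubility of Sr₃(PO₄)₂.
[Sr²⁺] ≈ 4.8×10⁻² mol/L (common ion dominates); [PO₄³⁻] = 2s.
Ksp = [Sr²⁺]^3[PO₄³⁻]^2 = (4.8×10⁻²)^3(2s)^2
(2s)^2 = 1.6×10⁻²⁸ / (4.8×10⁻²)^3 = 1.4×10⁻²⁴
s = 6.0×10⁻¹³ mol/L

6.0×10⁻¹³ M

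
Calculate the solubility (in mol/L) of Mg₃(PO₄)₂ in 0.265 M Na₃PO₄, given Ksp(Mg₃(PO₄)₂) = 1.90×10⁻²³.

Mg₃(PO₄)₂(s) ⇌ 3 Mg²⁺(aq) + 2 PO₄³⁻(aq)
The solution already contains PO₄³⁻ at 0.265 M. Let s be the molar solubility of Mg₃(PO₄)₂.
[PO₄³⁻] ≈ 0.265 M (common ion dominates); [Mg²⁺] = 3s.
Ksp = [Mg²⁺]^3[PO₄³⁻]^2 = (3s)^3(0.265)^2
(3s)^3 = 1.90×10⁻²³ / (0.265)^2 = 2.71×10⁻²²
s = 2.16×10⁻⁸ M

2.16×10⁻⁸ M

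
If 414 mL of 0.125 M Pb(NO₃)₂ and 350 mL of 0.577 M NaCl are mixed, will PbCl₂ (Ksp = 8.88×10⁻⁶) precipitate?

Yes

After mixing, V = 414 mL + 350 mL = 764 mL.
[Pb²⁺] = (0.125)(414)/764 = 6.77×10⁻² M
[Cl⁻] = (0.577)(350)/764 = 0.264 M
Q = [Pb²⁺][Cl⁻]^2 = 4.73×10⁻³
Q = 4.73×10⁻³ > Ksp = 8.88×10⁻⁶, so the solution is supersaturated and PbCl₂ precipitates.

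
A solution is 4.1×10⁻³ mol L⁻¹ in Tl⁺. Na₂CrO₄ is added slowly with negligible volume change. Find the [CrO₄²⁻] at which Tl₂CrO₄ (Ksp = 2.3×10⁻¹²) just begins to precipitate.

Precipitation begins when Q = Ksp.
Tl₂CrO₄(s) ⇌ 2 Tl⁺(aq) + CrO₄²⁻(aq)
Ksp = [Tl⁺]^2[CrO₄²⁻] = [CrO₄²⁻](4.1×10⁻³)^2
[CrO₄²⁻] = 2.3×10⁻¹² / (4.1×10⁻³)^2 = 1.4×10⁻⁷
[CrO₄²⁻] = 1.4×10⁻⁷ mol L⁻¹

1.4×10⁻⁷ M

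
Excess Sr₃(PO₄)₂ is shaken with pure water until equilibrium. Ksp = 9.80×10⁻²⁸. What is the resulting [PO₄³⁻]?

3.11×10⁻⁶ M

Sr₃(PO₄)₂(s) ⇌ 3 Sr²⁺(aq) + 2 PO₄³⁻(aq)
Call the molar solubility s, so that [Sr²⁺] = 3s and [PO₄³⁻] = 2s.
Ksp = [Sr²⁺]^3[PO₄³⁻]^2 = (3s)^3 · (2s)^2 = 108s^5 = 9.80×10⁻²⁸
s = 1.55×10⁻⁶ M
[PO₄³⁻] = 2s = 3.11×10⁻⁶ M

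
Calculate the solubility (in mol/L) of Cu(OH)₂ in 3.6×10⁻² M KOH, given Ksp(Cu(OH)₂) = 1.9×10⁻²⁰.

1.5×10⁻¹⁷ M

Cu(OH)₂(s) ⇌ Cu²⁺(aq) + 2 OH⁻(aq)
With OH⁻ already at 3.6×10⁻² M and s small, take [OH⁻] ≈ 3.6×10⁻² M and [Cu²⁺] = s.
Ksp = [Cu²⁺][OH⁻]^2 = s(3.6×10⁻²)^2
s = 1.9×10⁻²⁰ / (3.6×10⁻²)^2 = 1.5×10⁻¹⁷
s = 1.5×10⁻¹⁷ M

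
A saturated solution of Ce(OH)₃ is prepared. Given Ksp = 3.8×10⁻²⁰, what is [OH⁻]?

Ce(OH)₃(s) ⇌ Ce³⁺(aq) + 3 OH⁻(aq)
For each mole of Ce(OH)₃ that dissolves per liter, [Ce³⁺] = s and [OH⁻] = 3s; let s denote this solubility.
Ksp = [Ce³⁺][OH⁻]^3 = s · (3s)^3 = 27s^4 = 3.8×10⁻²⁰
s = 6.1×10⁻⁶ mol/L
[OH⁻] = 3s = 1.8×10⁻⁵ mol/L

1.8×10⁻⁵ M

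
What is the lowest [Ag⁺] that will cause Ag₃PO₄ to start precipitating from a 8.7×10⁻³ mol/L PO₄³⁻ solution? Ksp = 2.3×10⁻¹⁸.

6.4×10⁻⁶ M

Precipitation begins when Q = Ksp.
Ag₃PO₄(s) ⇌ 3 Ag⁺(aq) + PO₄³⁻(aq)
Ksp = [Ag⁺]^3[PO₄³⁻] = [Ag⁺]^3(8.7×10⁻³)
[Ag⁺]^3 = 2.3×10⁻¹⁸ / (8.7×10⁻³) = 2.6×10⁻¹⁶
[Ag⁺] = 6.4×10⁻⁶ mol/L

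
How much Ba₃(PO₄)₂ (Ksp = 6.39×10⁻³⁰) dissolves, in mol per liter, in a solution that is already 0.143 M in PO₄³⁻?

2.26×10⁻¹⁰ M

Ba₃(PO₄)₂(s) ⇌ 3 Ba²⁺(aq) + 2 PO₄³⁻(aq)
Let s be the solubility of Ba₃(PO₄)₂ here. The common ion gives [PO₄³⁻] ≈ 0.143 M, and [Ba²⁺] = 3s.
Ksp = [Ba²⁺]^3[PO₄³⁻]^2 = (3s)^3(0.143)^2
(3s)^3 = 6.39×10⁻³⁰ / (0.143)^2 = 3.12×10⁻²⁸
s = 2.26×10⁻¹⁰ M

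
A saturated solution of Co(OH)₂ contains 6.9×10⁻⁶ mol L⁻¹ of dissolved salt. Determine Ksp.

Ksp = 1.3×10⁻¹⁵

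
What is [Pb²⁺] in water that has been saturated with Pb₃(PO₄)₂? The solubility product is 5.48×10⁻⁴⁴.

Pb₃(PO₄)₂(s) ⇌ 3 Pb²⁺(aq) + 2 PO₄³⁻(aq)
Call the molar solubility s, so that [Pb²⁺] = 3s and [PO₄³⁻] = 2s.
Ksp = [Pb²⁺]^3[PO₄³⁻]^2 = (3s)^3 · (2s)^2 = 108s^5 = 5.48×10⁻⁴⁴
s = 8.73×10⁻¹⁰ M
[Pb²⁺] = 3s = 2.62×10⁻⁹ M

2.62×10⁻⁹ M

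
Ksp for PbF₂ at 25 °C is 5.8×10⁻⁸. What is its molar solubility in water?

PbF₂(s) ⇌ Pb²⁺(aq) + 2 F⁻(aq)
Let s be the molar solubility. Then [Pb²⁺] = s and [F⁻] = 2s.
Ksp = [Pb²⁺][F⁻]^2 = s · (2s)^2 = 4s^3
4s^3 = 5.8×10⁻⁸  ⇒  s^3 = 1.5×10⁻⁸
Taking the 3rd root, s = 2.4×10⁻³ mol/L.

2.4×10⁻³ M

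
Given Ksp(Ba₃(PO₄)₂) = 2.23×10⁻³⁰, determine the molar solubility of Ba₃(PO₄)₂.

Ba₃(PO₄)₂(s) ⇌ 3 Ba²⁺(aq) + 2 PO₄³⁻(aq)
For each mole of Ba₃(PO₄)₂ that dissolves per liter, [Ba²⁺] = 3s and [PO₄³⁻] = 2s; let s denote this solubility.
Ksp = [Ba²⁺]^3[PO₄³⁻]^2 = (3s)^3 · (2s)^2 = 108s^5
108s^5 = 2.23×10⁻³⁰  ⇒  s^5 = 2.06×10⁻³²
Taking the 5th root, s = 4.60×10⁻⁷ M.

4.60×10⁻⁷ M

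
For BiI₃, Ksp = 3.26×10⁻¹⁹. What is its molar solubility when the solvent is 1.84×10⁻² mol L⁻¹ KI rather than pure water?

5.23×10⁻¹⁴ M

BiI₃(s) ⇌ Bi³⁺(aq) + 3 I⁻(aq)
Let s be the solubility of BiI₃ here. The common ion gives [I⁻] ≈ 1.84×10⁻² mol L⁻¹, and [Bi³⁺] = s.
Ksp = [Bi³⁺][I⁻]^3 = s(1.84×10⁻²)^3
s = 3.26×10⁻¹⁹ / (1.84×10⁻²)^3 = 5.23×10⁻¹⁴
s = 5.23×10⁻¹⁴ mol L⁻¹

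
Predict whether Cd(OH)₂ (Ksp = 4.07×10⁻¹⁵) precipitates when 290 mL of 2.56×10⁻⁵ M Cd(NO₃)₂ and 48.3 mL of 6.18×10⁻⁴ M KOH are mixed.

Yes

After mixing, V = 290 mL + 48.3 mL = 338.3 mL.
[Cd²⁺] = (2.56×10⁻⁵)(290)/338.3 = 2.19×10⁻⁵ M
[OH⁻] = (6.18×10⁻⁴)(48.3)/338.3 = 8.82×10⁻⁵ M
Q = [Cd²⁺][OH⁻]^2 = 1.71×10⁻¹³
Q = 1.71×10⁻¹³ > Ksp = 4.07×10⁻¹⁵, so the solution is supersaturated and Cd(OH)₂ precipitates.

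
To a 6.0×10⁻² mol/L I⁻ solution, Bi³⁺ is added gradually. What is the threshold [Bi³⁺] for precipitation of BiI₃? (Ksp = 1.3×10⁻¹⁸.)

A salt starts to precipitate once the ion product Q reaches its Ksp.
BiI₃(s) ⇌ Bi³⁺(aq) + 3 I⁻(aq)
Ksp = [Bi³⁺][I⁻]^3 = [Bi³⁺](6.0×10⁻²)^3
[Bi³⁺] = 1.3×10⁻¹⁸ / (6.0×10⁻²)^3 = 6.0×10⁻¹⁵
[Bi³⁺] = 6.0×10⁻¹⁵ mol/L

6.0×10⁻¹⁵ M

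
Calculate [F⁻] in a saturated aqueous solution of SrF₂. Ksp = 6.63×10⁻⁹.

2.37×10⁻³ M

SrF₂(s) ⇌ Sr²⁺(aq) + 2 F⁻(aq)
If s mol/L of SrF₂ dissolves, [Sr²⁺] = s and [F⁻] = 2s.
Ksp = [Sr²⁺][F⁻]^2 = s · (2s)^2 = 4s^3 = 6.63×10⁻⁹
s = 1.18×10⁻³ mol L⁻¹
[F⁻] = 2s = 2.37×10⁻³ mol L⁻¹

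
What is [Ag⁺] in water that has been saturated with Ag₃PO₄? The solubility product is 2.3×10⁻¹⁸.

Ag₃PO₄(s) ⇌ 3 Ag⁺(aq) + PO₄³⁻(aq)
For each mole of Ag₃PO₄ that dissolves per liter, [Ag⁺] = 3s and [PO₄³⁻] = s; let s denote this solubility.
Ksp = [Ag⁺]^3[PO₄³⁻] = (3s)^3 · s = 27s^4 = 2.3×10⁻¹⁸
s = 1.7×10⁻⁵ mol/L
[Ag⁺] = 3s = 5.1×10⁻⁵ mol/L

5.1×10⁻⁵ M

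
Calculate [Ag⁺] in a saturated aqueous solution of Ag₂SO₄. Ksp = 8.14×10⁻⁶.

Ag₂SO₄(s) ⇌ 2 Ag⁺(aq) + SO₄²⁻(aq)
With molar solubility s: [Ag⁺] = 2s, [SO₄²⁻] = s.
Ksp = [Ag⁺]^2[SO₄²⁻] = (2s)^2 · s = 4s^3 = 8.14×10⁻⁶
s = 1.27×10⁻² M
[Ag⁺] = 2s = 2.53×10⁻² M

2.53×10⁻² M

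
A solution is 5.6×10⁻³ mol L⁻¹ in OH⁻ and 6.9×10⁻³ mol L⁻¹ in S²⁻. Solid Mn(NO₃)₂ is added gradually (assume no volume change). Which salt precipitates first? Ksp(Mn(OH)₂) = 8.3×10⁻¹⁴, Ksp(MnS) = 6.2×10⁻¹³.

Precipitation begins when Q = Ksp.
For Mn(OH)₂: [Mn²⁺] = (Ksp/[OH⁻]^2) = 2.6×10⁻⁹ mol L⁻¹
For MnS: [Mn²⁺] = (Ksp/[S²⁻]) = 9.0×10⁻¹¹ mol L⁻¹
Since MnS needs less Mn²⁺ to reach saturation, it precipitates first.

MnS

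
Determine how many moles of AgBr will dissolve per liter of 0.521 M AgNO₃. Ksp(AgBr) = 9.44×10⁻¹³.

AgBr(s) ⇌ Ag⁺(aq) + Br⁻(aq)
With Ag⁺ already at 0.521 M and s small, take [Ag⁺] ≈ 0.521 M and [Br⁻] = s.
Ksp = [Ag⁺][Br⁻] = (0.521)s
s = 9.44×10⁻¹³ / (0.521) = 1.81×10⁻¹²
s = 1.81×10⁻¹² M

1.81×10⁻¹² M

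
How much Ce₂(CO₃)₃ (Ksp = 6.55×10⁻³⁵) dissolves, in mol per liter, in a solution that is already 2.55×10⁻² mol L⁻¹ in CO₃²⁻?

Ce₂(CO₃)₃(s) ⇌ 2 Ce³⁺(aq) + 3 CO₃²⁻(aq)
With CO₃²⁻ already at 2.55×10⁻² mol L⁻¹ and s small, take [CO₃²⁻] ≈ 2.55×10⁻² mol L⁻¹ and [Ce³⁺] = 2s.
Ksp = [Ce³⁺]^2[CO₃²⁻]^3 = (2s)^2(2.55×10⁻²)^3
(2s)^2 = 6.55×10⁻³⁵ / (2.55×10⁻²)^3 = 3.95×10⁻³⁰
s = 9.94×10⁻¹⁶ mol L⁻¹

9.94×10⁻¹⁶ M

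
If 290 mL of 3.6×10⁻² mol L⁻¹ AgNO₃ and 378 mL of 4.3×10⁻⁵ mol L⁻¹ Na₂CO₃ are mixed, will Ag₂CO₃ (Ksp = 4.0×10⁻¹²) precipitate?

Yes

The combined volume is 668 mL.
[Ag⁺] = (3.6×10⁻²)(290)/668 = 1.6×10⁻² mol L⁻¹
[CO₃²⁻] = (4.3×10⁻⁵)(378)/668 = 2.4×10⁻⁵ mol L⁻¹
Q = [Ag⁺]^2[CO₃²⁻] = 5.9×10⁻⁹
Because Q > Ksp (5.9×10⁻⁹ vs 4.0×10⁻¹²), a precipitate of Ag₂CO₃ forms.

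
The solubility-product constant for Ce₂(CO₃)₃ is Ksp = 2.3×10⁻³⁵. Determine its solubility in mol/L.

4.6×10⁻⁸ M

Ce₂(CO₃)₃(s) ⇌ 2 Ce³⁺(aq) + 3 CO₃²⁻(aq)
Let s be the molar solubility. Then [Ce³⁺] = 2s and [CO₃²⁻] = 3s.
Ksp = [Ce³⁺]^2[CO₃²⁻]^3 = (2s)^2 · (3s)^3 = 108s^5
108s^5 = 2.3×10⁻³⁵  ⇒  s^5 = 2.1×10⁻³⁷
Taking the 5th root, s = 4.6×10⁻⁸ mol L⁻¹.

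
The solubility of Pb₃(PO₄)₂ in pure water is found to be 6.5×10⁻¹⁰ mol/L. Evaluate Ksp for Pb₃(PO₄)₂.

Ksp = 1.3×10⁻⁴⁴

Pb₃(PO₄)₂(s) ⇌ 3 Pb²⁺(aq) + 2 PO₄³⁻(aq)
Let s be the molar solubility. Then [Pb²⁺] = 3s and [PO₄³⁻] = 2s.
Ksp = [Pb²⁺]^3[PO₄³⁻]^2 = (3s)^3 · (2s)^2 = 108s^5
Ksp = 108 × (6.5×10⁻¹⁰)^5 = 1.3×10⁻⁴⁴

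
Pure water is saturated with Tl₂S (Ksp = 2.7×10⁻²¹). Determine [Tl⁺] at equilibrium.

1.8×10⁻⁷ M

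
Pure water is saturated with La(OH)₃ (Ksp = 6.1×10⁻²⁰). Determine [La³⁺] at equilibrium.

6.9×10⁻⁶ M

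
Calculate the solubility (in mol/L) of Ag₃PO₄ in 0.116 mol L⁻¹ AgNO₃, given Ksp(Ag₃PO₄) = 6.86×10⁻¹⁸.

4.39×10⁻¹⁵ M

Ag₃PO₄(s) ⇌ 3 Ag⁺(aq) + PO₄³⁻(aq)
Ag⁺ is already present at 0.116 mol L⁻¹. If s mol/L of Ag₃PO₄ dissolves, [PO₄³⁻] = s while [Ag⁺] ≈ 0.116 mol L⁻¹.
Ksp = [Ag⁺]^3[PO₄³⁻] = (0.116)^3s
s = 6.86×10⁻¹⁸ / (0.116)^3 = 4.39×10⁻¹⁵
s = 4.39×10⁻¹⁵ mol L⁻¹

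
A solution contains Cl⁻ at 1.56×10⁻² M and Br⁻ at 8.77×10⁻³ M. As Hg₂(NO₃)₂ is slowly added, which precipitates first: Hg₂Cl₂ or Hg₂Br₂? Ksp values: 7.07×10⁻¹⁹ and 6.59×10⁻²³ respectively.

Hg₂Br₂

Each salt precipitates once Q = Ksp for that salt.
For Hg₂Cl₂: [Hg₂²⁺] = (Ksp/[Cl⁻]^2) = 2.91×10⁻¹⁵ M
For Hg₂Br₂: [Hg₂²⁺] = (Ksp/[Br⁻]^2) = 8.57×10⁻¹⁹ M
Hg₂Br₂ requires the lower [Hg₂²⁺], so it precipitates first.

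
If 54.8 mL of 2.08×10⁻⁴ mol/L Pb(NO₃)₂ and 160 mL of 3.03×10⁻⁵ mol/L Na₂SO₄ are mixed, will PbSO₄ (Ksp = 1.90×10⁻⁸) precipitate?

After mixing, V = 54.8 mL + 160 mL = 214.8 mL.
[Pb²⁺] = (2.08×10⁻⁴)(54.8)/214.8 = 5.31×10⁻⁵ mol/L
[SO₄²⁻] = (3.03×10⁻⁵)(160)/214.8 = 2.26×10⁻⁵ mol/L
Q = [Pb²⁺][SO₄²⁻] = 1.20×10⁻⁹
Q < Ksp (1.20×10⁻⁹ vs 1.90×10⁻⁸); the solution remains unsaturated and no precipitate forms.

No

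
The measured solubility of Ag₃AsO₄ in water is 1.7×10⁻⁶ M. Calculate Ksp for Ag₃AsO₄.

Ksp = 2.3×10⁻²²

Ag₃AsO₄(s) ⇌ 3 Ag⁺(aq) + AsO₄³⁻(aq)
Call the molar solubility s, so that [Ag⁺] = 3s and [AsO₄³⁻] = s.
Ksp = [Ag⁺]^3[AsO₄³⁻] = (3s)^3 · s = 27s^4
Ksp = 27 × (1.7×10⁻⁶)^4 = 2.3×10⁻²²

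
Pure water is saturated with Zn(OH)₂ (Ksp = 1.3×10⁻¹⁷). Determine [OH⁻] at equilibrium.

3.0×10⁻⁶ M

Zn(OH)₂(s) ⇌ Zn²⁺(aq) + 2 OH⁻(aq)
With molar solubility s: [Zn²⁺] = s, [OH⁻] = 2s.
Ksp = [Zn²⁺][OH⁻]^2 = s · (2s)^2 = 4s^3 = 1.3×10⁻¹⁷
s = 1.5×10⁻⁶ mol/L
[OH⁻] = 2s = 3.0×10⁻⁶ mol/L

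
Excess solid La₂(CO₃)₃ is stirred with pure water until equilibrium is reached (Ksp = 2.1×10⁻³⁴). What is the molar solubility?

7.2×10⁻⁸ M

La₂(CO₃)₃(s) ⇌ 2 La³⁺(aq) + 3 CO₃²⁻(aq)
For each mole of La₂(CO₃)₃ that dissolves per liter, [La³⁺] = 2s and [CO₃²⁻] = 3s; let s denote this solubility.
Ksp = [La³⁺]^2[CO₃²⁻]^3 = (2s)^2 · (3s)^3 = 108s^5
108s^5 = 2.1×10⁻³⁴  ⇒  s^5 = 1.9×10⁻³⁶
Taking the 5th root, s = 7.2×10⁻⁸ M.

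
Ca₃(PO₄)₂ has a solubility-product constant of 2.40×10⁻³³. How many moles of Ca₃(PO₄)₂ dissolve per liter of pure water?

Ca₃(PO₄)₂(s) ⇌ 3 Ca²⁺(aq) + 2 PO₄³⁻(aq)
Call the molar solubility s, so that [Ca²⁺] = 3s and [PO₄³⁻] = 2s.
Ksp = [Ca²⁺]^3[PO₄³⁻]^2 = (3s)^3 · (2s)^2 = 108s^5
108s^5 = 2.40×10⁻³³  ⇒  s^5 = 2.22×10⁻³⁵
s = 1.17×10⁻⁷ mol/L

1.17×10⁻⁷ M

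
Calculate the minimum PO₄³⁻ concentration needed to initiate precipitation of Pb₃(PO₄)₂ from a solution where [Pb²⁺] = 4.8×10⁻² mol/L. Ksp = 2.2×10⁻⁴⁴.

Each salt precipitates once Q = Ksp for that salt.
Pb₃(PO₄)₂(s) ⇌ 3 Pb²⁺(aq) + 2 PO₄³⁻(aq)
Ksp = [Pb²⁺]^3[PO₄³⁻]^2 = [PO₄³⁻]^2(4.8×10⁻²)^3
[PO₄³⁻]^2 = 2.2×10⁻⁴⁴ / (4.8×10⁻²)^3 = 2.0×10⁻⁴⁰
[PO₄³⁻] = 1.4×10⁻²⁰ mol/L

1.4×10⁻²⁰ M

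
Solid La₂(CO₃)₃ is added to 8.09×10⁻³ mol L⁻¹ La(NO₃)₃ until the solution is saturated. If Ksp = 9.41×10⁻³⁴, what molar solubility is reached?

8.11×10⁻¹¹ M

La₂(CO₃)₃(s) ⇌ 2 La³⁺(aq) + 3 CO₃²⁻(aq)
With La³⁺ already at 8.09×10⁻³ mol L⁻¹ and s small, take [La³⁺] ≈ 8.09×10⁻³ mol L⁻¹ and [CO₃²⁻] = 3s.
Ksp = [La³⁺]^2[CO₃²⁻]^3 = (8.09×10⁻³)^2(3s)^3
(3s)^3 = 9.41×10⁻³⁴ / (8.09×10⁻³)^2 = 1.44×10⁻²⁹
s = 8.11×10⁻¹¹ mol L⁻¹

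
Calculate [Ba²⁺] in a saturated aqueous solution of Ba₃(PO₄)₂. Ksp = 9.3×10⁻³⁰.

1.8×10⁻⁶ M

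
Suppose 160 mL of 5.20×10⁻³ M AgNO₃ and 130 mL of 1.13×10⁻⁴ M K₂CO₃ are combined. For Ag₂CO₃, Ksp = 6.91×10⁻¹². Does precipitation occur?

Yes

The combined volume is 290 mL.
[Ag⁺] = (5.20×10⁻³)(160)/290 = 2.87×10⁻³ M
[CO₃²⁻] = (1.13×10⁻⁴)(130)/290 = 5.07×10⁻⁵ M
Q = [Ag⁺]^2[CO₃²⁻] = 4.17×10⁻¹⁰
Since Q (4.17×10⁻¹⁰) exceeds Ksp (6.91×10⁻¹²), Ag₂CO₃ will precipitate.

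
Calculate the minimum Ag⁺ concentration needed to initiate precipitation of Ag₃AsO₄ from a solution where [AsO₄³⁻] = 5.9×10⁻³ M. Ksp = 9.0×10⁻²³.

2.5×10⁻⁷ M

Each salt precipitates once Q = Ksp for that salt.
Ag₃AsO₄(s) ⇌ 3 Ag⁺(aq) + AsO₄³⁻(aq)
Ksp = [Ag⁺]^3[AsO₄³⁻] = [Ag⁺]^3(5.9×10⁻³)
[Ag⁺]^3 = 9.0×10⁻²³ / (5.9×10⁻³) = 1.5×10⁻²⁰
[Ag⁺] = 2.5×10⁻⁷ M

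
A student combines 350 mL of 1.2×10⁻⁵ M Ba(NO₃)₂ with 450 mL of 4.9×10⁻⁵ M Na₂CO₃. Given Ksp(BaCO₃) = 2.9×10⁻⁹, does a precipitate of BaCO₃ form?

No

After mixing, V = 350 mL + 450 mL = 800 mL.
[Ba²⁺] = (1.2×10⁻⁵)(350)/800 = 5.3×10⁻⁶ M
[CO₃²⁻] = (4.9×10⁻⁵)(450)/800 = 2.8×10⁻⁵ M
Q = [Ba²⁺][CO₃²⁻] = 1.4×10⁻¹⁰
Q = 1.4×10⁻¹⁰ < Ksp = 2.9×10⁻⁹, so the solution is unsaturated and no precipitate forms.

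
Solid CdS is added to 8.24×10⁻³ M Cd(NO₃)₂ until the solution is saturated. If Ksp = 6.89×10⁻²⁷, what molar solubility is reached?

8.36×10⁻²⁵ M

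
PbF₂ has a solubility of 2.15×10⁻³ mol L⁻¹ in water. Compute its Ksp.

PbF₂(s) ⇌ Pb²⁺(aq) + 2 F⁻(aq)
If s mol/L of PbF₂ dissolves, [Pb²⁺] = s and [F⁻] = 2s.
Ksp = [Pb²⁺][F⁻]^2 = s · (2s)^2 = 4s^3
Ksp = 4 × (2.15×10⁻³)^3 = 3.98×10⁻⁸

Ksp = 3.98×10⁻⁸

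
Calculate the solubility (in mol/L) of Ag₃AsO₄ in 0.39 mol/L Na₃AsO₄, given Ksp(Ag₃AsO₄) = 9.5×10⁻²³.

Ag₃AsO₄(s) ⇌ 3 Ag⁺(aq) + AsO₄³⁻(aq)
Let s be the solubility of Ag₃AsO₄ here. The common ion gives [AsO₄³⁻] ≈ 0.39 mol/L, and [Ag⁺] = 3s.
Ksp = [Ag⁺]^3[AsO₄³⁻] = (3s)^3(0.39)
(3s)^3 = 9.5×10⁻²³ / (0.39) = 2.4×10⁻²²
s = 2.1×10⁻⁸ mol/L

2.1×10⁻⁸ M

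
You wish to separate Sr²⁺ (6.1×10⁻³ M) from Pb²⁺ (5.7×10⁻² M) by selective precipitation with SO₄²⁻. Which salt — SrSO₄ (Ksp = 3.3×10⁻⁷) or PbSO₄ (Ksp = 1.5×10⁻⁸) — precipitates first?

PbSO₄

Precipitation begins when Q = Ksp.
For SrSO₄: [SO₄²⁻] = (Ksp/[Sr²⁺]) = 5.4×10⁻⁵ M
For PbSO₄: [SO₄²⁻] = (Ksp/[Pb²⁺]) = 2.6×10⁻⁷ M
Since PbSO₄ needs less SO₄²⁻ to reach saturation, it precipitates first.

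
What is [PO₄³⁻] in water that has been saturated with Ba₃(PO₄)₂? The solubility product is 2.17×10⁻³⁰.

9.15×10⁻⁷ M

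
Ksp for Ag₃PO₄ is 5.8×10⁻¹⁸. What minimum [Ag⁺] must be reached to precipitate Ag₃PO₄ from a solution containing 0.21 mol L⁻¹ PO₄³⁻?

3.0×10⁻⁶ M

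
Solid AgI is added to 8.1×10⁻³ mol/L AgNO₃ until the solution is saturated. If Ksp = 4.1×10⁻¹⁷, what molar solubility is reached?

5.1×10⁻¹⁵ M

AgI(s) ⇌ Ag⁺(aq) + I⁻(aq)
Ag⁺ is already present at 8.1×10⁻³ mol/L. If s mol/L of AgI dissolves, [I⁻] = s while [Ag⁺] ≈ 8.1×10⁻³ mol/L.
Ksp = [Ag⁺][I⁻] = (8.1×10⁻³)s
s = 4.1×10⁻¹⁷ / (8.1×10⁻³) = 5.1×10⁻¹⁵
s = 5.1×10⁻¹⁵ mol/L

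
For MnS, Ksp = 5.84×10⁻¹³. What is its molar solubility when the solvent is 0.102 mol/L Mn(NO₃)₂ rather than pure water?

MnS(s) ⇌ Mn²⁺(aq) + S²⁻(aq)
With Mn²⁺ already at 0.102 mol/L and s small, take [Mn²⁺] ≈ 0.102 mol/L and [S²⁻] = s.
Ksp = [Mn²⁺][S²⁻] = (0.102)s
s = 5.84×10⁻¹³ / (0.102) = 5.73×10⁻¹²
s = 5.73×10⁻¹² mol/L

5.73×10⁻¹² M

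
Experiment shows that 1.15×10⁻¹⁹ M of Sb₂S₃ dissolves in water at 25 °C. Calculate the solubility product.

Sb₂S₃(s) ⇌ 2 Sb³⁺(aq) + 3 S²⁻(aq)
For each mole of Sb₂S₃ that dissolves per liter, [Sb³⁺] = 2s and [S²⁻] = 3s; let s denote this solubility.
Ksp = [Sb³⁺]^2[S²⁻]^3 = (2s)^2 · (3s)^3 = 108s^5
Ksp = 108 × (1.15×10⁻¹⁹)^5 = 2.17×10⁻⁹³

Ksp = 2.17×10⁻⁹³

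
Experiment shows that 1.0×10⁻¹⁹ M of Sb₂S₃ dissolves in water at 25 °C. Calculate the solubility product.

Ksp = 1.1×10⁻⁹³

Sb₂S₃(s) ⇌ 2 Sb³⁺(aq) + 3 S²⁻(aq)
Call the molar solubility s, so that [Sb³⁺] = 2s and [S²⁻] = 3s.
Ksp = [Sb³⁺]^2[S²⁻]^3 = (2s)^2 · (3s)^3 = 108s^5
Ksp = 108 × (1.0×10⁻¹⁹)^5 = 1.1×10⁻⁹³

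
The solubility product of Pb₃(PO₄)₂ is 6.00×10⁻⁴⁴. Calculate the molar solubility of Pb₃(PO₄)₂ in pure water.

Pb₃(PO₄)₂(s) ⇌ 3 Pb²⁺(aq) + 2 PO₄³⁻(aq)
For each mole of Pb₃(PO₄)₂ that dissolves per liter, [Pb²⁺] = 3s and [PO₄³⁻] = 2s; let s denote this solubility.
Ksp = [Pb²⁺]^3[PO₄³⁻]^2 = (3s)^3 · (2s)^2 = 108s^5
108s^5 = 6.00×10⁻⁴⁴  ⇒  s^5 = 5.56×10⁻⁴⁶
s = 8.89×10⁻¹⁰ mol/L

8.89×10⁻¹⁰ M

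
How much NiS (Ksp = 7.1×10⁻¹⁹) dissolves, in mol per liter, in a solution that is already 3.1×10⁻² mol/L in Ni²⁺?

2.3×10⁻¹⁷ M

NiS(s) ⇌ Ni²⁺(aq) + S²⁻(aq)
With Ni²⁺ already at 3.1×10⁻² mol/L and s small, take [Ni²⁺] ≈ 3.1×10⁻² mol/L and [S²⁻] = s.
Ksp = [Ni²⁺][S²⁻] = (3.1×10⁻²)s
s = 7.1×10⁻¹⁹ / (3.1×10⁻²) = 2.3×10⁻¹⁷
s = 2.3×10⁻¹⁷ mol/L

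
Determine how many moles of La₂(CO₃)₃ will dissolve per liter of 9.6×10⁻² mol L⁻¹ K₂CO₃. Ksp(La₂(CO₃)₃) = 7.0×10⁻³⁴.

4.4×10⁻¹⁶ M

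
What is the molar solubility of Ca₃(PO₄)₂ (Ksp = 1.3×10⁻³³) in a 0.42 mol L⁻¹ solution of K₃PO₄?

6.5×10⁻¹² M

Ca₃(PO₄)₂(s) ⇌ 3 Ca²⁺(aq) + 2 PO₄³⁻(aq)
PO₄³⁻ is already present at 0.42 mol L⁻¹. If s mol/L of Ca₃(PO₄)₂ dissolves, [Ca²⁺] = 3s while [PO₄³⁻] ≈ 0.42 mol L⁻¹.
Ksp = [Ca²⁺]^3[PO₄³⁻]^2 = (3s)^3(0.42)^2
(3s)^3 = 1.3×10⁻³³ / (0.42)^2 = 7.4×10⁻³³
s = 6.5×10⁻¹² mol L⁻¹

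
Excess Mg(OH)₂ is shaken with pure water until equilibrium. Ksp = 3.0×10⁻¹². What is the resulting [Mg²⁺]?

9.1×10⁻⁵ M

Mg(OH)₂(s) ⇌ Mg²⁺(aq) + 2 OH⁻(aq)
If s mol/L of Mg(OH)₂ dissolves, [Mg²⁺] = s and [OH⁻] = 2s.
Ksp = [Mg²⁺][OH⁻]^2 = s · (2s)^2 = 4s^3 = 3.0×10⁻¹²
s = 9.1×10⁻⁵ mol/L
[Mg²⁺] = s = 9.1×10⁻⁵ mol/L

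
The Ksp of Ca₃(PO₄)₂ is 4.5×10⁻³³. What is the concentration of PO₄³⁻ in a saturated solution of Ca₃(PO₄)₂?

Ca₃(PO₄)₂(s) ⇌ 3 Ca²⁺(aq) + 2 PO₄³⁻(aq)
Let s be the molar solubility. Then [Ca²⁺] = 3s and [PO₄³⁻] = 2s.
Ksp = [Ca²⁺]^3[PO₄³⁻]^2 = (3s)^3 · (2s)^2 = 108s^5 = 4.5×10⁻³³
s = 1.3×10⁻⁷ M
[PO₄³⁻] = 2s = 2.7×10⁻⁷ M

2.7×10⁻⁷ M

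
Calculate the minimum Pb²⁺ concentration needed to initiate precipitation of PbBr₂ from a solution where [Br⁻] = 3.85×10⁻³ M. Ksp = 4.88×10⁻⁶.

0.329 M

Precipitation begins when Q = Ksp.
PbBr₂(s) ⇌ Pb²⁺(aq) + 2 Br⁻(aq)
Ksp = [Pb²⁺][Br⁻]^2 = [Pb²⁺](3.85×10⁻³)^2
[Pb²⁺] = 4.88×10⁻⁶ / (3.85×10⁻³)^2 = 0.329
[Pb²⁺] = 0.329 M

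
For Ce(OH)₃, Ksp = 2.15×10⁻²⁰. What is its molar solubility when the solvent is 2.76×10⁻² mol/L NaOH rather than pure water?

1.02×10⁻¹⁵ M

Ce(OH)₃(s) ⇌ Ce³⁺(aq) + 3 OH⁻(aq)
With OH⁻ already at 2.76×10⁻² mol/L and s small, take [OH⁻] ≈ 2.76×10⁻² mol/L and [Ce³⁺] = s.
Ksp = [Ce³⁺][OH⁻]^3 = s(2.76×10⁻²)^3
s = 2.15×10⁻²⁰ / (2.76×10⁻²)^3 = 1.02×10⁻¹⁵
s = 1.02×10⁻¹⁵ mol/L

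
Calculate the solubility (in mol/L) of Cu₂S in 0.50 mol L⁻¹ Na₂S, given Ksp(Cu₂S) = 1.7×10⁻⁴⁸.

9.2×10⁻²⁵ M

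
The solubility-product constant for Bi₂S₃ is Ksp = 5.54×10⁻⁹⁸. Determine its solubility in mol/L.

1.39×10⁻²⁰ M

Bi₂S₃(s) ⇌ 2 Bi³⁺(aq) + 3 S²⁻(aq)
Call the molar solubility s, so that [Bi³⁺] = 2s and [S²⁻] = 3s.
Ksp = [Bi³⁺]^2[S²⁻]^3 = (2s)^2 · (3s)^3 = 108s^5
108s^5 = 5.54×10⁻⁹⁸  ⇒  s^5 = 5.13×10⁻¹⁰⁰
Taking the 5th root, s = 1.39×10⁻²⁰ M.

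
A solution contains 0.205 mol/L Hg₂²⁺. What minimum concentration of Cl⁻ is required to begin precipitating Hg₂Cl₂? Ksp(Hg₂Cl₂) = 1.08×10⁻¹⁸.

The threshold for precipitation is Q = Ksp.
Hg₂Cl₂(s) ⇌ Hg₂²⁺(aq) + 2 Cl⁻(aq)
Ksp = [Hg₂²⁺][Cl⁻]^2 = [Cl⁻]^2(0.205)
[Cl⁻]^2 = 1.08×10⁻¹⁸ / (0.205) = 5.27×10⁻¹⁸
[Cl⁻] = 2.30×10⁻⁹ mol/L

2.30×10⁻⁹ M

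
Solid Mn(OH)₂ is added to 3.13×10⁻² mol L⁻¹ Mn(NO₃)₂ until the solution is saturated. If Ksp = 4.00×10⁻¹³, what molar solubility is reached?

1.79×10⁻⁶ M

Mn(OH)₂(s) ⇌ Mn²⁺(aq) + 2 OH⁻(aq)
The solution already contains Mn²⁺ at 3.13×10⁻² mol L⁻¹. Let s be the molar solubility of Mn(OH)₂.
[Mn²⁺] ≈ 3.13×10⁻² mol L⁻¹ (common ion dominates); [OH⁻] = 2s.
Ksp = [Mn²⁺][OH⁻]^2 = (3.13×10⁻²)(2s)^2
(2s)^2 = 4.00×10⁻¹³ / (3.13×10⁻²) = 1.28×10⁻¹¹
s = 1.79×10⁻⁶ mol L⁻¹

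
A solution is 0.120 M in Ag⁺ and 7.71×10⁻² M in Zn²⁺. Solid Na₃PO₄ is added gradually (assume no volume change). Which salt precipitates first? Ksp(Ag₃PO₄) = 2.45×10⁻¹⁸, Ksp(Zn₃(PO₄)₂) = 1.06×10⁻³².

Ag₃PO₄

Precipitation begins when Q = Ksp.
For Ag₃PO₄: [PO₄³⁻] = (Ksp/[Ag⁺]^3) = 1.42×10⁻¹⁵ M
For Zn₃(PO₄)₂: [PO₄³⁻] = (Ksp/[Zn²⁺]^3)^(1/2) = 4.81×10⁻¹⁵ M
The smaller threshold [PO₄³⁻] is reached first, so Ag₃PO₄ precipitates first.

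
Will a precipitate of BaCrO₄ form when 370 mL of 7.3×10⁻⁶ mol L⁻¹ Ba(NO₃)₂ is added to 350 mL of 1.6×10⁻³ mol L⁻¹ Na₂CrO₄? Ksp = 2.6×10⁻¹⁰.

After mixing, V = 370 mL + 350 mL = 720 mL.
[Ba²⁺] = (7.3×10⁻⁶)(370)/720 = 3.8×10⁻⁶ mol L⁻¹
[CrO₄²⁻] = (1.6×10⁻³)(350)/720 = 7.8×10⁻⁴ mol L⁻¹
Q = [Ba²⁺][CrO₄²⁻] = 2.9×10⁻⁹
Since Q (2.9×10⁻⁹) exceeds Ksp (2.6×10⁻¹⁰), BaCrO₄ will precipitate.

Yes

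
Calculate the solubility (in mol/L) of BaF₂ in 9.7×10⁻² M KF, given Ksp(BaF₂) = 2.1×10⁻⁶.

2.2×10⁻⁴ M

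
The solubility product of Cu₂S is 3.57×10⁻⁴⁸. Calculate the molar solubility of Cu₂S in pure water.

Cu₂S(s) ⇌ 2 Cu⁺(aq) + S²⁻(aq)
Let s be the molar solubility. Then [Cu⁺] = 2s and [S²⁻] = s.
Ksp = [Cu⁺]^2[S²⁻] = (2s)^2 · s = 4s^3
4s^3 = 3.57×10⁻⁴⁸  ⇒  s^3 = 8.93×10⁻⁴⁹
Taking the 3rd root, s = 9.63×10⁻¹⁷ mol/L.

9.63×10⁻¹⁷ M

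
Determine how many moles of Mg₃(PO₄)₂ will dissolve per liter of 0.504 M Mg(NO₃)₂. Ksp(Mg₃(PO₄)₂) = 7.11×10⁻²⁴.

Mg₃(PO₄)₂(s) ⇌ 3 Mg²⁺(aq) + 2 PO₄³⁻(aq)
With Mg²⁺ already at 0.504 M and s small, take [Mg²⁺] ≈ 0.504 M and [PO₄³⁻] = 2s.
Ksp = [Mg²⁺]^3[PO₄³⁻]^2 = (0.504)^3(2s)^2
(2s)^2 = 7.11×10⁻²⁴ / (0.504)^3 = 5.55×10⁻²³
s = 3.73×10⁻¹² M

3.73×10⁻¹² M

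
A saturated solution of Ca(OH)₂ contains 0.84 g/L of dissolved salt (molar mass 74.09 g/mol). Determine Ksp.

Ksp = 5.8×10⁻⁶

Molar solubility s = (0.84 g/L) / (74.09 g/mol) = 1.134×10⁻² mol/L
Ca(OH)₂(s) ⇌ Ca²⁺(aq) + 2 OH⁻(aq)
For each mole of Ca(OH)₂ that dissolves per liter, [Ca²⁺] = s and [OH⁻] = 2s; let s denote this solubility.
Ksp = [Ca²⁺][OH⁻]^2 = s · (2s)^2 = 4s^3
Ksp = 4 × (1.134×10⁻²)^3 = 5.8×10⁻⁶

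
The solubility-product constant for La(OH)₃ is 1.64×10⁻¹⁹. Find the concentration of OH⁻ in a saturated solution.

2.65×10⁻⁵ M

La(OH)₃(s) ⇌ La³⁺(aq) + 3 OH⁻(aq)
With molar solubility s: [La³⁺] = s, [OH⁻] = 3s.
Ksp = [La³⁺][OH⁻]^3 = s · (3s)^3 = 27s^4 = 1.64×10⁻¹⁹
s = 8.83×10⁻⁶ mol/L
[OH⁻] = 3s = 2.65×10⁻⁵ mol/L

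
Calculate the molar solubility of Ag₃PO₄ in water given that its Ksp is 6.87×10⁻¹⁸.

2.25×10⁻⁵ M

Ag₃PO₄(s) ⇌ 3 Ag⁺(aq) + PO₄³⁻(aq)
If s mol/L of Ag₃PO₄ dissolves, [Ag⁺] = 3s and [PO₄³⁻] = s.
Ksp = [Ag⁺]^3[PO₄³⁻] = (3s)^3 · s = 27s^4
27s^4 = 6.87×10⁻¹⁸  ⇒  s^4 = 2.54×10⁻¹⁹
s = 2.25×10⁻⁵ M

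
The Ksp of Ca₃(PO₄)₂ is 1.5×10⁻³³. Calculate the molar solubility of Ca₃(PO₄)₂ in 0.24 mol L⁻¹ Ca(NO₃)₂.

Ca₃(PO₄)₂(s) ⇌ 3 Ca²⁺(aq) + 2 PO₄³⁻(aq)
Let s be the solubility of Ca₃(PO₄)₂ here. The common ion gives [Ca²⁺] ≈ 0.24 mol L⁻¹, and [PO₄³⁻] = 2s.
Ksp = [Ca²⁺]^3[PO₄³⁻]^2 = (0.24)^3(2s)^2
(2s)^2 = 1.5×10⁻³³ / (0.24)^3 = 1.1×10⁻³¹
s = 1.6×10⁻¹⁶ mol L⁻¹

1.6×10⁻¹⁶ M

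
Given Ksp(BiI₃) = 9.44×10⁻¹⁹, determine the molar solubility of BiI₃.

BiI₃(s) ⇌ Bi³⁺(aq) + 3 I⁻(aq)
Let s be the molar solubility. Then [Bi³⁺] = s and [I⁻] = 3s.
Ksp = [Bi³⁺][I⁻]^3 = s · (3s)^3 = 27s^4
27s^4 = 9.44×10⁻¹⁹  ⇒  s^4 = 3.50×10⁻²⁰
s = 1.37×10⁻⁵ mol L⁻¹

1.37×10⁻⁵ M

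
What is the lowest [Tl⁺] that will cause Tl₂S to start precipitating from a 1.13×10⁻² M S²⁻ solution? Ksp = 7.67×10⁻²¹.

8.24×10⁻¹⁰ M

Precipitation of each salt begins when its ion product equals Ksp.
Tl₂S(s) ⇌ 2 Tl⁺(aq) + S²⁻(aq)
Ksp = [Tl⁺]^2[S²⁻] = [Tl⁺]^2(1.13×10⁻²)
[Tl⁺]^2 = 7.67×10⁻²¹ / (1.13×10⁻²) = 6.79×10⁻¹⁹
[Tl⁺] = 8.24×10⁻¹⁰ M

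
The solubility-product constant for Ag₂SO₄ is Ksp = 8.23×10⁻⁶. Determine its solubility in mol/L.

Ag₂SO₄(s) ⇌ 2 Ag⁺(aq) + SO₄²⁻(aq)
Let s be the molar solubility. Then [Ag⁺] = 2s and [SO₄²⁻] = s.
Ksp = [Ag⁺]^2[SO₄²⁻] = (2s)^2 · s = 4s^3
4s^3 = 8.23×10⁻⁶  ⇒  s^3 = 2.06×10⁻⁶
s = 1.27×10⁻² M

1.27×10⁻² M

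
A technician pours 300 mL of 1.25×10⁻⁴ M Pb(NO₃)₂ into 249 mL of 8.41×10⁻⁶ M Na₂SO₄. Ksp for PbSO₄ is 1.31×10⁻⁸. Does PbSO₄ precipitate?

No

Total volume after mixing = 300 + 249 = 549 mL.
[Pb²⁺] = (1.25×10⁻⁴)(300)/549 = 6.83×10⁻⁵ M
[SO₄²⁻] = (8.41×10⁻⁶)(249)/549 = 3.81×10⁻⁶ M
Q = [Pb²⁺][SO₄²⁻] = 2.61×10⁻¹⁰
Q = 2.61×10⁻¹⁰ < Ksp = 1.31×10⁻⁸, so the solution is unsaturated and no precipitate forms.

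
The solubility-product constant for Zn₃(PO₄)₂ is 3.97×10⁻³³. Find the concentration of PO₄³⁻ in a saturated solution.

2.59×10⁻⁷ M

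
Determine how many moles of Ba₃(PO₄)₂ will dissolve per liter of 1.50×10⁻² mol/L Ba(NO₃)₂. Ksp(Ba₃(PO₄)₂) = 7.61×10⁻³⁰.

Ba₃(PO₄)₂(s) ⇌ 3 Ba²⁺(aq) + 2 PO₄³⁻(aq)
Let s be the solubility of Ba₃(PO₄)₂ here. The common ion gives [Ba²⁺] ≈ 1.50×10⁻² mol/L, and [PO₄³⁻] = 2s.
Ksp = [Ba²⁺]^3[PO₄³⁻]^2 = (1.50×10⁻²)^3(2s)^2
(2s)^2 = 7.61×10⁻³⁰ / (1.50×10⁻²)^3 = 2.25×10⁻²⁴
s = 7.51×10⁻¹³ mol/L

7.51×10⁻¹³ M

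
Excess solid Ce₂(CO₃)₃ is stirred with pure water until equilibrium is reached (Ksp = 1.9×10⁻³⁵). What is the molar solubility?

Ce₂(CO₃)₃(s) ⇌ 2 Ce³⁺(aq) + 3 CO₃²⁻(aq)
If s mol/L of Ce₂(CO₃)₃ dissolves, [Ce³⁺] = 2s and [CO₃²⁻] = 3s.
Ksp = [Ce³⁺]^2[CO₃²⁻]^3 = (2s)^2 · (3s)^3 = 108s^5
108s^5 = 1.9×10⁻³⁵  ⇒  s^5 = 1.8×10⁻³⁷
Taking the 5th root, s = 4.5×10⁻⁸ mol L⁻¹.

4.5×10⁻⁸ M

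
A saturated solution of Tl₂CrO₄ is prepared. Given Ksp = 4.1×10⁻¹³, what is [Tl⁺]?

9.4×10⁻⁵ M

Tl₂CrO₄(s) ⇌ 2 Tl⁺(aq) + CrO₄²⁻(aq)
With molar solubility s: [Tl⁺] = 2s, [CrO₄²⁻] = s.
Ksp = [Tl⁺]^2[CrO₄²⁻] = (2s)^2 · s = 4s^3 = 4.1×10⁻¹³
s = 4.7×10⁻⁵ mol L⁻¹
[Tl⁺] = 2s = 9.4×10⁻⁵ mol L⁻¹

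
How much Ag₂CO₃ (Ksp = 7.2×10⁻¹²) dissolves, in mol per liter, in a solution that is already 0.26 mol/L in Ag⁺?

1.1×10⁻¹⁰ M

Ag₂CO₃(s) ⇌ 2 Ag⁺(aq) + CO₃²⁻(aq)
Ag⁺ is already present at 0.26 mol/L. If s mol/L of Ag₂CO₃ dissolves, [CO₃²⁻] = s while [Ag⁺] ≈ 0.26 mol/L.
Ksp = [Ag⁺]^2[CO₃²⁻] = (0.26)^2s
s = 7.2×10⁻¹² / (0.26)^2 = 1.1×10⁻¹⁰
s = 1.1×10⁻¹⁰ mol/L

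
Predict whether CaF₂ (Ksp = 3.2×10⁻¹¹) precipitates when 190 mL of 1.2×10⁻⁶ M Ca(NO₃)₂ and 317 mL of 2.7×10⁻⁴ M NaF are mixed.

No

Total volume after mixing = 190 + 317 = 507 mL.
[Ca²⁺] = (1.2×10⁻⁶)(190)/507 = 4.5×10⁻⁷ M
[F⁻] = (2.7×10⁻⁴)(317)/507 = 1.7×10⁻⁴ M
Q = [Ca²⁺][F⁻]^2 = 1.3×10⁻¹⁴
Q < Ksp (1.3×10⁻¹⁴ vs 3.2×10⁻¹¹); the solution remains unsaturated and no precipitate forms.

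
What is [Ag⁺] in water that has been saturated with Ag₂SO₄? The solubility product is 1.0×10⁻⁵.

2.7×10⁻² M

Ag₂SO₄(s) ⇌ 2 Ag⁺(aq) + SO₄²⁻(aq)
With molar solubility s: [Ag⁺] = 2s, [SO₄²⁻] = s.
Ksp = [Ag⁺]^2[SO₄²⁻] = (2s)^2 · s = 4s^3 = 1.0×10⁻⁵
s = 1.4×10⁻² mol L⁻¹
[Ag⁺] = 2s = 2.7×10⁻² mol L⁻¹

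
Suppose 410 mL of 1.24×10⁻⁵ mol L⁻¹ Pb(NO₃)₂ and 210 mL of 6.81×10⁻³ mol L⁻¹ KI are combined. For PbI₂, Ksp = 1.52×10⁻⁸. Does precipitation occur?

The combined volume is 620 mL.
[Pb²⁺] = (1.24×10⁻⁵)(410)/620 = 8.20×10⁻⁶ mol L⁻¹
[I⁻] = (6.81×10⁻³)(210)/620 = 2.31×10⁻³ mol L⁻¹
Q = [Pb²⁺][I⁻]^2 = 4.36×10⁻¹¹
Q = 4.36×10⁻¹¹ < Ksp = 1.52×10⁻⁸, so the solution is unsaturated and no precipitate forms.

No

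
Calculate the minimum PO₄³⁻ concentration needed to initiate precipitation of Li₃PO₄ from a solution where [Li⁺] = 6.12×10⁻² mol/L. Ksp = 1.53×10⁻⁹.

6.67×10⁻⁶ M

Precipitation begins when Q = Ksp.
Li₃PO₄(s) ⇌ 3 Li⁺(aq) + PO₄³⁻(aq)
Ksp = [Li⁺]^3[PO₄³⁻] = [PO₄³⁻](6.12×10⁻²)^3
[PO₄³⁻] = 1.53×10⁻⁹ / (6.12×10⁻²)^3 = 6.67×10⁻⁶
[PO₄³⁻] = 6.67×10⁻⁶ mol/L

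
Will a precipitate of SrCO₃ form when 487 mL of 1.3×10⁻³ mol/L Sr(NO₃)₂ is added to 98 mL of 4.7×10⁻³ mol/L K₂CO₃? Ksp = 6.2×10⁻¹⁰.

Total volume after mixing = 487 + 98 = 585 mL.
[Sr²⁺] = (1.3×10⁻³)(487)/585 = 1.1×10⁻³ mol/L
[CO₃²⁻] = (4.7×10⁻³)(98)/585 = 7.9×10⁻⁴ mol/L
Q = [Sr²⁺][CO₃²⁻] = 8.5×10⁻⁷
Because Q > Ksp (8.5×10⁻⁷ vs 6.2×10⁻¹⁰), a precipitate of SrCO₃ forms.

Yes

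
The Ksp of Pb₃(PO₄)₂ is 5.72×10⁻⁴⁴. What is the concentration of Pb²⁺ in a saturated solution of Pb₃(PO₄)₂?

2.64×10⁻⁹ M

Pb₃(PO₄)₂(s) ⇌ 3 Pb²⁺(aq) + 2 PO₄³⁻(aq)
If s mol/L of Pb₃(PO₄)₂ dissolves, [Pb²⁺] = 3s and [PO₄³⁻] = 2s.
Ksp = [Pb²⁺]^3[PO₄³⁻]^2 = (3s)^3 · (2s)^2 = 108s^5 = 5.72×10⁻⁴⁴
s = 8.81×10⁻¹⁰ mol L⁻¹
[Pb²⁺] = 3s = 2.64×10⁻⁹ mol L⁻¹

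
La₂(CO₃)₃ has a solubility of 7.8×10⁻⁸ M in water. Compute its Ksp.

La₂(CO₃)₃(s) ⇌ 2 La³⁺(aq) + 3 CO₃²⁻(aq)
Let s be the molar solubility. Then [La³⁺] = 2s and [CO₃²⁻] = 3s.
Ksp = [La³⁺]^2[CO₃²⁻]^3 = (2s)^2 · (3s)^3 = 108s^5
Ksp = 108 × (7.8×10⁻⁸)^5 = 3.1×10⁻³⁴

Ksp = 3.1×10⁻³⁴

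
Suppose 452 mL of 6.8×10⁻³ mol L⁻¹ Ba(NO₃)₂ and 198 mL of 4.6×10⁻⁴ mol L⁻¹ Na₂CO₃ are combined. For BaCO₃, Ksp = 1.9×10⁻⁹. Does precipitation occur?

The combined volume is 650 mL.
[Ba²⁺] = (6.8×10⁻³)(452)/650 = 4.7×10⁻³ mol L⁻¹
[CO₃²⁻] = (4.6×10⁻⁴)(198)/650 = 1.4×10⁻⁴ mol L⁻¹
Q = [Ba²⁺][CO₃²⁻] = 6.6×10⁻⁷
Because Q > Ksp (6.6×10⁻⁷ vs 1.9×10⁻⁹), a precipitate of BaCO₃ forms.

Yes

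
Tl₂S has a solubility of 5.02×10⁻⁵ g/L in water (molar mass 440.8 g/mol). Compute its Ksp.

Molar solubility s = (5.02×10⁻⁵ g/L) / (440.8 g/mol) = 1.1388×10⁻⁷ mol/L
Tl₂S(s) ⇌ 2 Tl⁺(aq) + S²⁻(aq)
For each mole of Tl₂S that dissolves per liter, [Tl⁺] = 2s and [S²⁻] = s; let s denote this solubility.
Ksp = [Tl⁺]^2[S²⁻] = (2s)^2 · s = 4s^3
Ksp = 4 × (1.1388×10⁻⁷)^3 = 5.91×10⁻²¹

Ksp = 5.91×10⁻²¹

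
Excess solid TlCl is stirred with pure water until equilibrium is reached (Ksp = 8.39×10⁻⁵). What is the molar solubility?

9.16×10⁻³ M

TlCl(s) ⇌ Tl⁺(aq) + Cl⁻(aq)
With molar solubility s: [Tl⁺] = s, [Cl⁻] = s.
Ksp = [Tl⁺][Cl⁻] = s · s = s^2
s^2 = 8.39×10⁻⁵
Taking the 2nd root, s = 9.16×10⁻³ mol L⁻¹.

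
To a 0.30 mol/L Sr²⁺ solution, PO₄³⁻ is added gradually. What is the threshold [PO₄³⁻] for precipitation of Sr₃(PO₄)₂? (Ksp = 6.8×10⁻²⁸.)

1.6×10⁻¹³ M

A salt starts to precipitate once the ion product Q reaches its Ksp.
Sr₃(PO₄)₂(s) ⇌ 3 Sr²⁺(aq) + 2 PO₄³⁻(aq)
Ksp = [Sr²⁺]^3[PO₄³⁻]^2 = [PO₄³⁻]^2(0.30)^3
[PO₄³⁻]^2 = 6.8×10⁻²⁸ / (0.30)^3 = 2.5×10⁻²⁶
[PO₄³⁻] = 1.6×10⁻¹³ mol/L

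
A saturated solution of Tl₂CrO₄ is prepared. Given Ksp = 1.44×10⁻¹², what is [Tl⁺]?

1.42×10⁻⁴ M

Tl₂CrO₄(s) ⇌ 2 Tl⁺(aq) + CrO₄²⁻(aq)
If s mol/L of Tl₂CrO₄ dissolves, [Tl⁺] = 2s and [CrO₄²⁻] = s.
Ksp = [Tl⁺]^2[CrO₄²⁻] = (2s)^2 · s = 4s^3 = 1.44×10⁻¹²
s = 7.11×10⁻⁵ M
[Tl⁺] = 2s = 1.42×10⁻⁴ M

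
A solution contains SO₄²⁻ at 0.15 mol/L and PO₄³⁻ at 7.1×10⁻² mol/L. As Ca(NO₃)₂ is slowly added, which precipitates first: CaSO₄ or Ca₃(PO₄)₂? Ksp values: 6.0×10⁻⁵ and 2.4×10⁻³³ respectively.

Ca₃(PO₄)₂

Each salt precipitates once Q = Ksp for that salt.
For CaSO₄: [Ca²⁺] = (Ksp/[SO₄²⁻]) = 4.0×10⁻⁴ mol/L
For Ca₃(PO₄)₂: [Ca²⁺] = (Ksp/[PO₄³⁻]^2)^(1/3) = 7.8×10⁻¹¹ mol/L
Ca₃(PO₄)₂ requires the lower [Ca²⁺], so it precipitates first.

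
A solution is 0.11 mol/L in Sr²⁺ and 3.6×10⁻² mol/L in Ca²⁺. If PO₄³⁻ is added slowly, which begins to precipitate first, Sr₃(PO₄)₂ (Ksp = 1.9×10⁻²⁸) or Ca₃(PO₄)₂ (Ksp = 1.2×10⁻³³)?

Precipitation begins when Q = Ksp.
For Sr₃(PO₄)₂: [PO₄³⁻] = (Ksp/[Sr²⁺]^3)^(1/2) = 3.8×10⁻¹³ mol/L
For Ca₃(PO₄)₂: [PO₄³⁻] = (Ksp/[Ca²⁺]^3)^(1/2) = 5.1×10⁻¹⁵ mol/L
Ca₃(PO₄)₂ requires the lower [PO₄³⁻], so it precipitates first.

Ca₃(PO₄)₂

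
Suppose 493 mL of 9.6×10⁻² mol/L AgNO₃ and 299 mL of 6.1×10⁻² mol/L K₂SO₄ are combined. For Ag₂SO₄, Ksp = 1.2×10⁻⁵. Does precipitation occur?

After mixing, V = 493 mL + 299 mL = 792 mL.
[Ag⁺] = (9.6×10⁻²)(493)/792 = 6.0×10⁻² mol/L
[SO₄²⁻] = (6.1×10⁻²)(299)/792 = 2.3×10⁻² mol/L
Q = [Ag⁺]^2[SO₄²⁻] = 8.2×10⁻⁵
Q = 8.2×10⁻⁵ > Ksp = 1.2×10⁻⁵, so the solution is supersaturated and Ag₂SO₄ precipitates.

Yes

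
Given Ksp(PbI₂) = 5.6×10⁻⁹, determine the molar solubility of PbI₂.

PbI₂(s) ⇌ Pb²⁺(aq) + 2 I⁻(aq)
Let s be the molar solubility. Then [Pb²⁺] = s and [I⁻] = 2s.
Ksp = [Pb²⁺][I⁻]^2 = s · (2s)^2 = 4s^3
4s^3 = 5.6×10⁻⁹  ⇒  s^3 = 1.4×10⁻⁹
s = (1.4×10⁻⁹)^(1/3) = 1.1×10⁻³ mol L⁻¹

1.1×10⁻³ M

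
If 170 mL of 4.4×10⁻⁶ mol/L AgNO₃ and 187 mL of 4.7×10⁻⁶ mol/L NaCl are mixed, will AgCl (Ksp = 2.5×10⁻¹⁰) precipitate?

No

Total volume after mixing = 170 + 187 = 357 mL.
[Ag⁺] = (4.4×10⁻⁶)(170)/357 = 2.1×10⁻⁶ mol/L
[Cl⁻] = (4.7×10⁻⁶)(187)/357 = 2.5×10⁻⁶ mol/L
Q = [Ag⁺][Cl⁻] = 5.2×10⁻¹²
Since Q (5.2×10⁻¹²) is less than Ksp (2.5×10⁻¹⁰), no AgCl precipitates.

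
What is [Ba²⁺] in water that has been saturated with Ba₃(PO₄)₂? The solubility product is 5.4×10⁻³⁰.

Ba₃(PO₄)₂(s) ⇌ 3 Ba²⁺(aq) + 2 PO₄³⁻(aq)
If s mol/L of Ba₃(PO₄)₂ dissolves, [Ba²⁺] = 3s and [PO₄³⁻] = 2s.
Ksp = [Ba²⁺]^3[PO₄³⁻]^2 = (3s)^3 · (2s)^2 = 108s^5 = 5.4×10⁻³⁰
s = 5.5×10⁻⁷ mol L⁻¹
[Ba²⁺] = 3s = 1.6×10⁻⁶ mol L⁻¹

1.6×10⁻⁶ M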